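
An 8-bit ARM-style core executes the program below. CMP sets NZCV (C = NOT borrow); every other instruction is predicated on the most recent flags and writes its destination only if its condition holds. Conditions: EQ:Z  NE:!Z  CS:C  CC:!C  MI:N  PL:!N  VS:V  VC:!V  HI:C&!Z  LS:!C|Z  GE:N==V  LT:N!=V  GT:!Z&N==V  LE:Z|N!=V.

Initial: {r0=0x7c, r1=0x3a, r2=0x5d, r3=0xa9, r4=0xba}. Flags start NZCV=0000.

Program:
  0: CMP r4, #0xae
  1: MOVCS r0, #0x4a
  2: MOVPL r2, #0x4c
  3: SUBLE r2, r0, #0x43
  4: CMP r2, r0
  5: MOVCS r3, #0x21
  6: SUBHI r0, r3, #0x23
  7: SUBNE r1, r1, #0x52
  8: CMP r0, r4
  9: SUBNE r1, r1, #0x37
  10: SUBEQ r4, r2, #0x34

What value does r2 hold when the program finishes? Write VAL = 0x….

[0] flags=0010 → (cmp)
[1] flags=0010 CS?T → r0=0x4a
[2] flags=0010 PL?T → r2=0x4c
[3] flags=0010 LE?F → skip
[4] flags=0010 → (cmp)
[5] flags=0010 CS?T → r3=0x21
[6] flags=0010 HI?T → r0=0xfe
[7] flags=0010 NE?T → r1=0xe8
[8] flags=0010 → (cmp)
[9] flags=0010 NE?T → r1=0xb1
[10] flags=0010 EQ?F → skip

VAL = 0x4c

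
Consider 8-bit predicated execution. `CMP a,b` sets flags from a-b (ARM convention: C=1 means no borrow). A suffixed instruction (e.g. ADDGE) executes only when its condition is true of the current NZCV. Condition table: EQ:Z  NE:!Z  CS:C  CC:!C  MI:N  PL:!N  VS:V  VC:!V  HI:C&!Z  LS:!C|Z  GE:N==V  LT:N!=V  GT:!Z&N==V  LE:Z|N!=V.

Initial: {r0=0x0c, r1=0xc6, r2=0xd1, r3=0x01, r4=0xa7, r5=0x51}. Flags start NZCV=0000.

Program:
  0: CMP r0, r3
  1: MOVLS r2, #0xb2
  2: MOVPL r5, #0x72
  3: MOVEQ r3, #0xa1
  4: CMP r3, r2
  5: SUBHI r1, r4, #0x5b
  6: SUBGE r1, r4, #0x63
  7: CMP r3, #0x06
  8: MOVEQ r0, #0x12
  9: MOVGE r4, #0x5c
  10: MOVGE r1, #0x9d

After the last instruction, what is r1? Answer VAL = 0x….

0: ✓ CMP  NZCV=0010
1: · MOVLS
2: ✓ MOVPL  r5←0x72
3: · MOVEQ
4: ✓ CMP  NZCV=0000
5: · SUBHI
6: ✓ SUBGE  r1←0x44
7: ✓ CMP  NZCV=1000
8: · MOVEQ
9: · MOVGE
10: · MOVGE

VAL = 0x44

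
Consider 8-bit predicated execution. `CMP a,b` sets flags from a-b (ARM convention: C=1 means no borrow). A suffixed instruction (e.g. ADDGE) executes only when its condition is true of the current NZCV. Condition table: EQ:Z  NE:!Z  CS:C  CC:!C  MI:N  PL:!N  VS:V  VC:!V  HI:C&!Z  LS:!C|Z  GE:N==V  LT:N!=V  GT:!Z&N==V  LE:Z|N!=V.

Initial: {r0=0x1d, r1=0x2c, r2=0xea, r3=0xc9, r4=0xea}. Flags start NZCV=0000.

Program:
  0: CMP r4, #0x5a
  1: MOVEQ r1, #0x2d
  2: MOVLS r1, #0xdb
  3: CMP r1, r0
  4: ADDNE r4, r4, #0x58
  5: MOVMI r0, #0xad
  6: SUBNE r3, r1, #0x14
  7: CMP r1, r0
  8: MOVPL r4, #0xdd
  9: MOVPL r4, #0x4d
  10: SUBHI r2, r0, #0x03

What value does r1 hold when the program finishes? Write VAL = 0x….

[0] flags=1010 → (cmp)
[1] flags=1010 EQ?F → skip
[2] flags=1010 LS?F → skip
[3] flags=0010 → (cmp)
[4] flags=0010 NE?T → r4=0x42
[5] flags=0010 MI?F → skip
[6] flags=0010 NE?T → r3=0x18
[7] flags=0010 → (cmp)
[8] flags=0010 PL?T → r4=0xdd
[9] flags=0010 PL?T → r4=0x4d
[10] flags=0010 HI?T → r2=0x1a

VAL = 0x2c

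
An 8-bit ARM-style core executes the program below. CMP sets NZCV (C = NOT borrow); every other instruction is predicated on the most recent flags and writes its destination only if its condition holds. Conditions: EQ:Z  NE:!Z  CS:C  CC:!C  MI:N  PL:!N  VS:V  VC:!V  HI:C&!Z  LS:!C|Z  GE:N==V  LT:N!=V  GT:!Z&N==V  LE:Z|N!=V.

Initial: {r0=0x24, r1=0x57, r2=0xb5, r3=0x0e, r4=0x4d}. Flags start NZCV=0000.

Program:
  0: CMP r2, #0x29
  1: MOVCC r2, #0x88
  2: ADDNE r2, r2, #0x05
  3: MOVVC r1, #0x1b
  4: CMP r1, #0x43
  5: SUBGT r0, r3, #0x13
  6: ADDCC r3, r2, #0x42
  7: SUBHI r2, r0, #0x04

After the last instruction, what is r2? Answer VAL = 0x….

0: ✓ CMP  NZCV=1010
1: · MOVCC
2: ✓ ADDNE  r2←0xba
3: ✓ MOVVC  r1←0x1b
4: ✓ CMP  NZCV=1000
5: · SUBGT
6: ✓ ADDCC  r3←0xfc
7: · SUBHI

VAL = 0xba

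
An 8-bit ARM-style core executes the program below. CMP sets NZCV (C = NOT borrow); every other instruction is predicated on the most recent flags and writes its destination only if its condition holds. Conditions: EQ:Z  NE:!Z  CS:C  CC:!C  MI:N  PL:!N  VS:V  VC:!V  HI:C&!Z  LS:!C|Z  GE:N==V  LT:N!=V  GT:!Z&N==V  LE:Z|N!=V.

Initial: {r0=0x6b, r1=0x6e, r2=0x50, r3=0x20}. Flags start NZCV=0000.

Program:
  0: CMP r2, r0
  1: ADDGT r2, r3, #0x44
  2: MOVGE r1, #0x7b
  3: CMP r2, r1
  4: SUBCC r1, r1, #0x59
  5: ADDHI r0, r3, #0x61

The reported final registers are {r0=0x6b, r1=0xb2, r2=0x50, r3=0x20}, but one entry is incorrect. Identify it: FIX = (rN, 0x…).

[0] flags=1000 → (cmp)
[1] flags=1000 GT?F → skip
[2] flags=1000 GE?F → skip
[3] flags=1000 → (cmp)
[4] flags=1000 CC?T → r1=0x15
[5] flags=1000 HI?F → skip

FIX = (r1, 0x15)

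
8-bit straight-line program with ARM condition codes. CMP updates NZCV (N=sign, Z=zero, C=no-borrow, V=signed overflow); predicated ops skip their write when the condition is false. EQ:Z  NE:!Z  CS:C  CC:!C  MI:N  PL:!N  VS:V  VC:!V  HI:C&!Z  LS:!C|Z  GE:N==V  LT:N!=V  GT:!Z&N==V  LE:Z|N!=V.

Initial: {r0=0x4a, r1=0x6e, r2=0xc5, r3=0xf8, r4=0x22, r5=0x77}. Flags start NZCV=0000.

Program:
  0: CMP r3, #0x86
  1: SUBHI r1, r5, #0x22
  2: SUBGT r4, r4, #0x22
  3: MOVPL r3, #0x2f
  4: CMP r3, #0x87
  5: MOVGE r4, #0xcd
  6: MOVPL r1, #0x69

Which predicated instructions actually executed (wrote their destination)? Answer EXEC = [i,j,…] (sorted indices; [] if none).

EXEC = [1,2,3,5]

0: ✓ CMP  NZCV=0010
1: ✓ SUBHI  r1←0x55
2: ✓ SUBGT  r4←0x00
3: ✓ MOVPL  r3←0x2f
4: ✓ CMP  NZCV=1001
5: ✓ MOVGE  r4←0xcd
6: · MOVPL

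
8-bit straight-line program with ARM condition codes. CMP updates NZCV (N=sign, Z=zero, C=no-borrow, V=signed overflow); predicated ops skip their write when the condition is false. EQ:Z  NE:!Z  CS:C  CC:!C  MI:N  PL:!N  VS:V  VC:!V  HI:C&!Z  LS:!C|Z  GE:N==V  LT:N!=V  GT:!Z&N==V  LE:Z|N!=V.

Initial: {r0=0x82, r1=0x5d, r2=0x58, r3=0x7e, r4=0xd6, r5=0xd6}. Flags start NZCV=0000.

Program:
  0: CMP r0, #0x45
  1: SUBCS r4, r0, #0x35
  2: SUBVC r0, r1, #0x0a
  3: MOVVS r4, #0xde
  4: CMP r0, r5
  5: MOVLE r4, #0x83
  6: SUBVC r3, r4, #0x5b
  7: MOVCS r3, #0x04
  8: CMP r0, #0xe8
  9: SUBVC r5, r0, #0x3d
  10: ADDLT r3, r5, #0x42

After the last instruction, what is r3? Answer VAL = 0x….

[0] flags=0011 → (cmp)
[1] flags=0011 CS?T → r4=0x4d
[2] flags=0011 VC?F → skip
[3] flags=0011 VS?T → r4=0xde
[4] flags=1000 → (cmp)
[5] flags=1000 LE?T → r4=0x83
[6] flags=1000 VC?T → r3=0x28
[7] flags=1000 CS?F → skip
[8] flags=1000 → (cmp)
[9] flags=1000 VC?T → r5=0x45
[10] flags=1000 LT?T → r3=0x87

VAL = 0x87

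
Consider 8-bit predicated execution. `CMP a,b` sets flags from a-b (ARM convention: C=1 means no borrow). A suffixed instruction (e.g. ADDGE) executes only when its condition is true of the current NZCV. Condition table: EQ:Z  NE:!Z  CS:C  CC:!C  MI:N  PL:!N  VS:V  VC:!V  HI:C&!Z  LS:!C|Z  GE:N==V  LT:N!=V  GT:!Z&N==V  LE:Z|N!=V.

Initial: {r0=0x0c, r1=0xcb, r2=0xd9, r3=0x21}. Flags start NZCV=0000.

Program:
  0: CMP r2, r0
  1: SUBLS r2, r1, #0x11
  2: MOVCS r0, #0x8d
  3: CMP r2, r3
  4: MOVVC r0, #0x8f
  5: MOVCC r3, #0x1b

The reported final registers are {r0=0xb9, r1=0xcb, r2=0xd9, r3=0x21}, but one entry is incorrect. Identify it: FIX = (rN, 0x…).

0: ✓ CMP  NZCV=1010
1: · SUBLS
2: ✓ MOVCS  r0←0x8d
3: ✓ CMP  NZCV=1010
4: ✓ MOVVC  r0←0x8f
5: · MOVCC

FIX = (r0, 0x8f)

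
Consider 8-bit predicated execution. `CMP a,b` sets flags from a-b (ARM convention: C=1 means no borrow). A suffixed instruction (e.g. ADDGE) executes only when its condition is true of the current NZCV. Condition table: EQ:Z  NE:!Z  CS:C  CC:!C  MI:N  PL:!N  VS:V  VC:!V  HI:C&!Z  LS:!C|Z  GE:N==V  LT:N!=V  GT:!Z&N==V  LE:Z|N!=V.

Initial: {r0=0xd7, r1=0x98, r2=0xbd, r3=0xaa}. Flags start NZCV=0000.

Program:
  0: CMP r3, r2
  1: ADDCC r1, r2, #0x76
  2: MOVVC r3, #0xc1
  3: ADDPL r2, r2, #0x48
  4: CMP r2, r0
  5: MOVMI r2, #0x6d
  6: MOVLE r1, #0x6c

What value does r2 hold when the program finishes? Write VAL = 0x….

0: ✓ CMP  NZCV=1000
1: ✓ ADDCC  r1←0x33
2: ✓ MOVVC  r3←0xc1
3: · ADDPL
4: ✓ CMP  NZCV=1000
5: ✓ MOVMI  r2←0x6d
6: ✓ MOVLE  r1←0x6c

VAL = 0x6d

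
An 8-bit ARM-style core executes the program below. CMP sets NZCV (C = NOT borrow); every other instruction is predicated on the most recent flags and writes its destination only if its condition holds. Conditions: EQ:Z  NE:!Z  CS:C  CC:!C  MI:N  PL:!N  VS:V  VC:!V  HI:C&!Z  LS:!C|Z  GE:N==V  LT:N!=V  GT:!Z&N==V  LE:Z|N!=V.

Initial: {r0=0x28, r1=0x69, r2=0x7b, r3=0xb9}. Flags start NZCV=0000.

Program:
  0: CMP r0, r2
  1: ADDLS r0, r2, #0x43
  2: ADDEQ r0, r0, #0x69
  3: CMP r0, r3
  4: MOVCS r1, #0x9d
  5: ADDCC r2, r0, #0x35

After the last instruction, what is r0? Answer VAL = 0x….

VAL = 0xbe

[0] flags=1000 → (cmp)
[1] flags=1000 LS?T → r0=0xbe
[2] flags=1000 EQ?F → skip
[3] flags=0010 → (cmp)
[4] flags=0010 CS?T → r1=0x9d
[5] flags=0010 CC?F → skip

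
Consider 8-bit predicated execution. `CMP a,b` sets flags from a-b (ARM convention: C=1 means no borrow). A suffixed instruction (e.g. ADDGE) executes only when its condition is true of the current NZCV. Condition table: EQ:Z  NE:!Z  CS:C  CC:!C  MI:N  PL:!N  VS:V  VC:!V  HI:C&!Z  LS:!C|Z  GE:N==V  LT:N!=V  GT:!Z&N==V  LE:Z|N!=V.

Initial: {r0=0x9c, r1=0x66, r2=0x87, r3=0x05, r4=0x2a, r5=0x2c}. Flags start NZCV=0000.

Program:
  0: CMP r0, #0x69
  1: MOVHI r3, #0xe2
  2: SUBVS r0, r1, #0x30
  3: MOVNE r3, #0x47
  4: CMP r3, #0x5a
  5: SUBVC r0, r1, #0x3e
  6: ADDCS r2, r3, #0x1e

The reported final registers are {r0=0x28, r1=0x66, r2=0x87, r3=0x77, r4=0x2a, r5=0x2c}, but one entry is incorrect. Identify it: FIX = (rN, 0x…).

[0] flags=0011 → (cmp)
[1] flags=0011 HI?T → r3=0xe2
[2] flags=0011 VS?T → r0=0x36
[3] flags=0011 NE?T → r3=0x47
[4] flags=1000 → (cmp)
[5] flags=1000 VC?T → r0=0x28
[6] flags=1000 CS?F → skip

FIX = (r3, 0x47)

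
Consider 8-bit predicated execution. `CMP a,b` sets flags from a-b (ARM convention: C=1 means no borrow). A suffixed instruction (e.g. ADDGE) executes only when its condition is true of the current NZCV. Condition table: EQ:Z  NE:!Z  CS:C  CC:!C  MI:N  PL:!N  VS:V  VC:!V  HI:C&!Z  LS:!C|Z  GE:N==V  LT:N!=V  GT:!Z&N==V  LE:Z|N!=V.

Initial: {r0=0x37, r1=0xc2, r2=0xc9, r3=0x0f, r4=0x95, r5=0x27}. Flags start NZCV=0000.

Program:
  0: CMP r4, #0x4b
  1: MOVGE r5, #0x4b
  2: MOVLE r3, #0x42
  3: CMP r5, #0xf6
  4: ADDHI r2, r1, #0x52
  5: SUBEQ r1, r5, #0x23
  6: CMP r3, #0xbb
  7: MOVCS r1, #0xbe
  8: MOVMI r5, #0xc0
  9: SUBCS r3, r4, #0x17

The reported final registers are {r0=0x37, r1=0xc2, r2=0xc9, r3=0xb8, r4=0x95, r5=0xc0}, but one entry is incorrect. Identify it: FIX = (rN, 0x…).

FIX = (r3, 0x42)

[0] flags=0011 → (cmp)
[1] flags=0011 GE?F → skip
[2] flags=0011 LE?T → r3=0x42
[3] flags=0000 → (cmp)
[4] flags=0000 HI?F → skip
[5] flags=0000 EQ?F → skip
[6] flags=1001 → (cmp)
[7] flags=1001 CS?F → skip
[8] flags=1001 MI?T → r5=0xc0
[9] flags=1001 CS?F → skip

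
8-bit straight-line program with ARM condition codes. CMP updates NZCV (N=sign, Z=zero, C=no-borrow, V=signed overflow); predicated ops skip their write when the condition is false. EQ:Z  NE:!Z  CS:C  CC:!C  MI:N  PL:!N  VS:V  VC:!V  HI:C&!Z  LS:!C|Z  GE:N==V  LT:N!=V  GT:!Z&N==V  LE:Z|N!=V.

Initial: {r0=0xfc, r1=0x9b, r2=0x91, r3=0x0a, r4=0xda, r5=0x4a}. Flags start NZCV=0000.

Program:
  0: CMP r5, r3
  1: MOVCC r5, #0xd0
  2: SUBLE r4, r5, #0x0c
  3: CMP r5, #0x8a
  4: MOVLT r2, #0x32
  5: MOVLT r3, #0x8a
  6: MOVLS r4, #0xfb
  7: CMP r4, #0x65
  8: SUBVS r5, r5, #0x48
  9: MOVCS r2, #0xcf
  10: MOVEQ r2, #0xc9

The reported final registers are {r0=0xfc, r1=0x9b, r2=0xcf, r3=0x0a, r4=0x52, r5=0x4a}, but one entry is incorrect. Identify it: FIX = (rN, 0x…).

[0] flags=0010 → (cmp)
[1] flags=0010 CC?F → skip
[2] flags=0010 LE?F → skip
[3] flags=1001 → (cmp)
[4] flags=1001 LT?F → skip
[5] flags=1001 LT?F → skip
[6] flags=1001 LS?T → r4=0xfb
[7] flags=1010 → (cmp)
[8] flags=1010 VS?F → skip
[9] flags=1010 CS?T → r2=0xcf
[10] flags=1010 EQ?F → skip

FIX = (r4, 0xfb)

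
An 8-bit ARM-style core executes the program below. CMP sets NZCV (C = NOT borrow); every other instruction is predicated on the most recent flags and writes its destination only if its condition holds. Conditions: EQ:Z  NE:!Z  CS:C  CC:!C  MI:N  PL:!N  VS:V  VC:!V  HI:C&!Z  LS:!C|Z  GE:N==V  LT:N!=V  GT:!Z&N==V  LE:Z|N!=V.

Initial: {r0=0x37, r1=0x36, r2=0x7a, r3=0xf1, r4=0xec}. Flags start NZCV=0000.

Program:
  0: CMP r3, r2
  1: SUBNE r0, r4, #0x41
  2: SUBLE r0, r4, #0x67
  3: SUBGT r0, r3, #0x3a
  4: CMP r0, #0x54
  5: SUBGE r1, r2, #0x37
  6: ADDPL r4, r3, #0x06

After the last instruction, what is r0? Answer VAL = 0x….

0: ✓ CMP  NZCV=0011
1: ✓ SUBNE  r0←0xab
2: ✓ SUBLE  r0←0x85
3: · SUBGT
4: ✓ CMP  NZCV=0011
5: · SUBGE
6: ✓ ADDPL  r4←0xf7

VAL = 0x85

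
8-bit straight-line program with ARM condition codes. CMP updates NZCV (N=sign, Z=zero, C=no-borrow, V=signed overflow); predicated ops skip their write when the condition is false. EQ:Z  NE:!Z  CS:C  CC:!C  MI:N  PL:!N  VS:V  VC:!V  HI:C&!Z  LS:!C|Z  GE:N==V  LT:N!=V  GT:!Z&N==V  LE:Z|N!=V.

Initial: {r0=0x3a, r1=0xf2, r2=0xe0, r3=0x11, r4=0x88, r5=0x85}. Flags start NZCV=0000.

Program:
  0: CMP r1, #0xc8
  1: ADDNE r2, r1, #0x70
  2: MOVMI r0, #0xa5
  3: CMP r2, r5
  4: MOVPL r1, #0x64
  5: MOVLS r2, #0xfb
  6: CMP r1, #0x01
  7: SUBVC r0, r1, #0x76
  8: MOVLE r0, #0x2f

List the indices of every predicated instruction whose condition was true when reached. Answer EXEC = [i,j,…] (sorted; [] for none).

EXEC = [1,5,7,8]

[0] flags=0010 → (cmp)
[1] flags=0010 NE?T → r2=0x62
[2] flags=0010 MI?F → skip
[3] flags=1001 → (cmp)
[4] flags=1001 PL?F → skip
[5] flags=1001 LS?T → r2=0xfb
[6] flags=1010 → (cmp)
[7] flags=1010 VC?T → r0=0x7c
[8] flags=1010 LE?T → r0=0x2f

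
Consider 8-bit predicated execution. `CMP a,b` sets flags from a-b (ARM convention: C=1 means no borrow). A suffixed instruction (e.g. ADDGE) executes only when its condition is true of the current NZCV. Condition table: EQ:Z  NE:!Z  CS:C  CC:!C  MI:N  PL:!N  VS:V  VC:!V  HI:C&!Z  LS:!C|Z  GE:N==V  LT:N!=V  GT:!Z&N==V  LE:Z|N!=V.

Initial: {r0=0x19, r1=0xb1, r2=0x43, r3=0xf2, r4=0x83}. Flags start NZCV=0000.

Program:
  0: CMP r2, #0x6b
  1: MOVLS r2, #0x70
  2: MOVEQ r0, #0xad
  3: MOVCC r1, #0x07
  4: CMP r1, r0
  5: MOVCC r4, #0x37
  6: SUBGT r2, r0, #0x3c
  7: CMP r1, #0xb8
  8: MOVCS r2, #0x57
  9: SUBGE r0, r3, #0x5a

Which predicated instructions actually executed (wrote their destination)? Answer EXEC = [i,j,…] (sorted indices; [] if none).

EXEC = [1,3,5,9]

0: ✓ CMP  NZCV=1000
1: ✓ MOVLS  r2←0x70
2: · MOVEQ
3: ✓ MOVCC  r1←0x07
4: ✓ CMP  NZCV=1000
5: ✓ MOVCC  r4←0x37
6: · SUBGT
7: ✓ CMP  NZCV=0000
8: · MOVCS
9: ✓ SUBGE  r0←0x98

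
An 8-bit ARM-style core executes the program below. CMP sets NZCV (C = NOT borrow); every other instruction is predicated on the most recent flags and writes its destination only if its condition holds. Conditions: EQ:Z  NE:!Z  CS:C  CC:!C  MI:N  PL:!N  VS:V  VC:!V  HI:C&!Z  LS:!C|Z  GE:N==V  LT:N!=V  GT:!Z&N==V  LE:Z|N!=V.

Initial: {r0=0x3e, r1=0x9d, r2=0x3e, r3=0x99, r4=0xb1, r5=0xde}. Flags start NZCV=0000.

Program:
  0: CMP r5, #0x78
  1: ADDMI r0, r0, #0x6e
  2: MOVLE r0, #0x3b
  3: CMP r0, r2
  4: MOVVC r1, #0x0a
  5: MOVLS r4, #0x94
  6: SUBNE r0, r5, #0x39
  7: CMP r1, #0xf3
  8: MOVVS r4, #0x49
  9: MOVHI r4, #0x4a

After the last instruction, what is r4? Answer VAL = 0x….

[0] flags=0011 → (cmp)
[1] flags=0011 MI?F → skip
[2] flags=0011 LE?T → r0=0x3b
[3] flags=1000 → (cmp)
[4] flags=1000 VC?T → r1=0x0a
[5] flags=1000 LS?T → r4=0x94
[6] flags=1000 NE?T → r0=0xa5
[7] flags=0000 → (cmp)
[8] flags=0000 VS?F → skip
[9] flags=0000 HI?F → skip

VAL = 0x94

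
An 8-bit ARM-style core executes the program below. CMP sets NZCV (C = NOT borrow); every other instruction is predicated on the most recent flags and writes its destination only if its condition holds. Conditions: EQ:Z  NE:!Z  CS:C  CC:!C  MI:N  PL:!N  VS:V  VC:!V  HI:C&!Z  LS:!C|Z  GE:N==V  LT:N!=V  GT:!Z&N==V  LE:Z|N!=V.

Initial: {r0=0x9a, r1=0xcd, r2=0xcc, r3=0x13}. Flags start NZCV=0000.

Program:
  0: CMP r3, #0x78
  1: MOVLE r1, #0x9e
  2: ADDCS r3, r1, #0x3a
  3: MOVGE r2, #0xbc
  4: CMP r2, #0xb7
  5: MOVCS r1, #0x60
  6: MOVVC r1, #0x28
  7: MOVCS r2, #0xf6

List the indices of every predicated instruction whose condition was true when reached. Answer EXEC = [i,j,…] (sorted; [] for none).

EXEC = [1,5,6,7]

[0] flags=1000 → (cmp)
[1] flags=1000 LE?T → r1=0x9e
[2] flags=1000 CS?F → skip
[3] flags=1000 GE?F → skip
[4] flags=0010 → (cmp)
[5] flags=0010 CS?T → r1=0x60
[6] flags=0010 VC?T → r1=0x28
[7] flags=0010 CS?T → r2=0xf6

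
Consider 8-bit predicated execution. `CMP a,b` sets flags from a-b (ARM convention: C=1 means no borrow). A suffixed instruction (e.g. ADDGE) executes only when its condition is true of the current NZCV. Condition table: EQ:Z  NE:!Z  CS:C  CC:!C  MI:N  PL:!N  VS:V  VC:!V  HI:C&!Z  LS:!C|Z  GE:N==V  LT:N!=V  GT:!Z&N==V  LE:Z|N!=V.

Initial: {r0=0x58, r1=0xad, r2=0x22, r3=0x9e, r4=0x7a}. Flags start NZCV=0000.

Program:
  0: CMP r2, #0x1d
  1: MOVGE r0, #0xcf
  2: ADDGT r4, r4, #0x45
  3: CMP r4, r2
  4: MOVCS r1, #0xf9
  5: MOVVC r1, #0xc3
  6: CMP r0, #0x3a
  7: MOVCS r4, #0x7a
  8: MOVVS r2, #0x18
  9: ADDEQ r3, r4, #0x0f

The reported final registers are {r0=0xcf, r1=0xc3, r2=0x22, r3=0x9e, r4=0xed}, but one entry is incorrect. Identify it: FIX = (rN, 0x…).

0: ✓ CMP  NZCV=0010
1: ✓ MOVGE  r0←0xcf
2: ✓ ADDGT  r4←0xbf
3: ✓ CMP  NZCV=1010
4: ✓ MOVCS  r1←0xf9
5: ✓ MOVVC  r1←0xc3
6: ✓ CMP  NZCV=1010
7: ✓ MOVCS  r4←0x7a
8: · MOVVS
9: · ADDEQ

FIX = (r4, 0x7a)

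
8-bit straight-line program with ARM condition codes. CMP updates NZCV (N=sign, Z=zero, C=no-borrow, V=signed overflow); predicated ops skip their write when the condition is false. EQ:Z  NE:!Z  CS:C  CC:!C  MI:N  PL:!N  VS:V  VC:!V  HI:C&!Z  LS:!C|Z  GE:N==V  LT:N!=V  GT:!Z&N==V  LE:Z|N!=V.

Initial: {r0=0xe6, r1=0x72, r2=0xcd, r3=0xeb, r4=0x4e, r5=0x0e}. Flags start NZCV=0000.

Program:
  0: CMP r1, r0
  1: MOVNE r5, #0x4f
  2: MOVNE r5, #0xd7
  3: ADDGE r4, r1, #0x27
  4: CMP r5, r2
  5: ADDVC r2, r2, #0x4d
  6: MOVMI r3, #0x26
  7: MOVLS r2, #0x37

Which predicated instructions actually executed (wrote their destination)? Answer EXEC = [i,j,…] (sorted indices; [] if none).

0: ✓ CMP  NZCV=1001
1: ✓ MOVNE  r5←0x4f
2: ✓ MOVNE  r5←0xd7
3: ✓ ADDGE  r4←0x99
4: ✓ CMP  NZCV=0010
5: ✓ ADDVC  r2←0x1a
6: · MOVMI
7: · MOVLS

EXEC = [1,2,3,5]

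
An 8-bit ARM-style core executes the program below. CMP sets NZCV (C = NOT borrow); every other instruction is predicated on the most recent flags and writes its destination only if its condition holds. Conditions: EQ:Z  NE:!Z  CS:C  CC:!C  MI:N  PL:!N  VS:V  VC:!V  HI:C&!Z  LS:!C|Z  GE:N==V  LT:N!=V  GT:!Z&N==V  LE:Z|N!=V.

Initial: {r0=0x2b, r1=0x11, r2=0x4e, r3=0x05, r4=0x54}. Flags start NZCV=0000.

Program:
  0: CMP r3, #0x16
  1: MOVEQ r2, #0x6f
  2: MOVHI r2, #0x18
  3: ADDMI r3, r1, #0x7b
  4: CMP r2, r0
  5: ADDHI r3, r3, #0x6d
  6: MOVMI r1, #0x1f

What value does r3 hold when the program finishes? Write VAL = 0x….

[0] flags=1000 → (cmp)
[1] flags=1000 EQ?F → skip
[2] flags=1000 HI?F → skip
[3] flags=1000 MI?T → r3=0x8c
[4] flags=0010 → (cmp)
[5] flags=0010 HI?T → r3=0xf9
[6] flags=0010 MI?F → skip

VAL = 0xf9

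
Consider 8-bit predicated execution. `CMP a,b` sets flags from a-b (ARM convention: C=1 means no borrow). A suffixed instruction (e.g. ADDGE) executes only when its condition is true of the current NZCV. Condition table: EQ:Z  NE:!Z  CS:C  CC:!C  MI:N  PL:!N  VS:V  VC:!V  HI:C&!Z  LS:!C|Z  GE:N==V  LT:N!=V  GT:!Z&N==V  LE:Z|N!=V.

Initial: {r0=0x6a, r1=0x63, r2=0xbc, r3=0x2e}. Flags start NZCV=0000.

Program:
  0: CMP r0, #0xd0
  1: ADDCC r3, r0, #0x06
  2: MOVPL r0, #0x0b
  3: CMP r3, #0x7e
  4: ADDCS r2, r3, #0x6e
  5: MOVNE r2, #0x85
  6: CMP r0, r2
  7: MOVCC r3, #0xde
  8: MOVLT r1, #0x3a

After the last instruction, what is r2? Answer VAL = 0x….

VAL = 0x85

[0] flags=1001 → (cmp)
[1] flags=1001 CC?T → r3=0x70
[2] flags=1001 PL?F → skip
[3] flags=1000 → (cmp)
[4] flags=1000 CS?F → skip
[5] flags=1000 NE?T → r2=0x85
[6] flags=1001 → (cmp)
[7] flags=1001 CC?T → r3=0xde
[8] flags=1001 LT?F → skip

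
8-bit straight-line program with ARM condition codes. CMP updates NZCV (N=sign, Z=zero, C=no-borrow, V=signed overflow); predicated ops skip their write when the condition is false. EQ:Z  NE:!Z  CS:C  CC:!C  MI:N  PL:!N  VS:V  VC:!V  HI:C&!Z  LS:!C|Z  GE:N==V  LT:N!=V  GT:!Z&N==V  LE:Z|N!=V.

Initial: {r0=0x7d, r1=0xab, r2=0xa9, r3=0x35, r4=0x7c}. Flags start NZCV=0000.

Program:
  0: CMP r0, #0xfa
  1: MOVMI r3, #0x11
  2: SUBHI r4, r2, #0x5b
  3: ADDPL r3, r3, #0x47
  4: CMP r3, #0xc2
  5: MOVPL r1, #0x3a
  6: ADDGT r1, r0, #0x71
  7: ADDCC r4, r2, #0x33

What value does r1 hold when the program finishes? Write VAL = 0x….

VAL = 0xee

[0] flags=1001 → (cmp)
[1] flags=1001 MI?T → r3=0x11
[2] flags=1001 HI?F → skip
[3] flags=1001 PL?F → skip
[4] flags=0000 → (cmp)
[5] flags=0000 PL?T → r1=0x3a
[6] flags=0000 GT?T → r1=0xee
[7] flags=0000 CC?T → r4=0xdc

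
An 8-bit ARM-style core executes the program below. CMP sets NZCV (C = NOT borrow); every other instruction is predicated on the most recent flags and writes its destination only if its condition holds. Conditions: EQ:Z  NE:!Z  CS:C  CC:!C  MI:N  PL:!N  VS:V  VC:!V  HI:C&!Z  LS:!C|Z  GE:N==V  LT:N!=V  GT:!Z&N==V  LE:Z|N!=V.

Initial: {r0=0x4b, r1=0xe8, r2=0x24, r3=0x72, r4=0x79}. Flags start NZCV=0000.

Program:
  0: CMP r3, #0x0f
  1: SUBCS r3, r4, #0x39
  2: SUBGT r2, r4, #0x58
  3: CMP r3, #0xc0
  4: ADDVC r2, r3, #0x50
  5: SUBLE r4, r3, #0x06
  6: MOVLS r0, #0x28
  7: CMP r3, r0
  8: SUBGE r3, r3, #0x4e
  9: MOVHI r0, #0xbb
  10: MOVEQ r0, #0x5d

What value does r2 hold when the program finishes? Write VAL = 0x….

VAL = 0x21

[0] flags=0010 → (cmp)
[1] flags=0010 CS?T → r3=0x40
[2] flags=0010 GT?T → r2=0x21
[3] flags=1001 → (cmp)
[4] flags=1001 VC?F → skip
[5] flags=1001 LE?F → skip
[6] flags=1001 LS?T → r0=0x28
[7] flags=0010 → (cmp)
[8] flags=0010 GE?T → r3=0xf2
[9] flags=0010 HI?T → r0=0xbb
[10] flags=0010 EQ?F → skip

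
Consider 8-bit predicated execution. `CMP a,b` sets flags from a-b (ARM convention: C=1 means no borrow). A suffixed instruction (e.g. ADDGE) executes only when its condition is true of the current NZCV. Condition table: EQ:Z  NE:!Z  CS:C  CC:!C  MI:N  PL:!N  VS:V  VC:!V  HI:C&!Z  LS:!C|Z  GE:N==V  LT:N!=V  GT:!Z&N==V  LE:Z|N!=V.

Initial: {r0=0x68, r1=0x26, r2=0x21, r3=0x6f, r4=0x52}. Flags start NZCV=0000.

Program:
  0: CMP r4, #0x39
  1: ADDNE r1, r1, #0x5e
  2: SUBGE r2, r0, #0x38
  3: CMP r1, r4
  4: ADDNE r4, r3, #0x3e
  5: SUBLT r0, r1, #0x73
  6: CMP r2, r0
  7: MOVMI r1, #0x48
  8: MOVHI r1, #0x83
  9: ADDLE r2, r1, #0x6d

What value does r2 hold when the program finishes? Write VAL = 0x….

[0] flags=0010 → (cmp)
[1] flags=0010 NE?T → r1=0x84
[2] flags=0010 GE?T → r2=0x30
[3] flags=0011 → (cmp)
[4] flags=0011 NE?T → r4=0xad
[5] flags=0011 LT?T → r0=0x11
[6] flags=0010 → (cmp)
[7] flags=0010 MI?F → skip
[8] flags=0010 HI?T → r1=0x83
[9] flags=0010 LE?F → skip

VAL = 0x30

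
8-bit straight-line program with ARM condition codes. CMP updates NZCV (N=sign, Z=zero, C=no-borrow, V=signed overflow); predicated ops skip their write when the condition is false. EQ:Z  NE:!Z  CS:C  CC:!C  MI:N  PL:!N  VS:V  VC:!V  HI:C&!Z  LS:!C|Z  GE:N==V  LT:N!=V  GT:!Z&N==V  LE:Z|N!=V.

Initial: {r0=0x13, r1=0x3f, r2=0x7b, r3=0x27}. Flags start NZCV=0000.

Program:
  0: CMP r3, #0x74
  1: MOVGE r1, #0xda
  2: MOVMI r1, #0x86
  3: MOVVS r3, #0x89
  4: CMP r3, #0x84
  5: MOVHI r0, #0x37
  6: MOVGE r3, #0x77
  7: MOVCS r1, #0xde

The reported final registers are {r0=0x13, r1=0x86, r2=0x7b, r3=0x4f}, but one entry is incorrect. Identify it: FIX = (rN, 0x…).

[0] flags=1000 → (cmp)
[1] flags=1000 GE?F → skip
[2] flags=1000 MI?T → r1=0x86
[3] flags=1000 VS?F → skip
[4] flags=1001 → (cmp)
[5] flags=1001 HI?F → skip
[6] flags=1001 GE?T → r3=0x77
[7] flags=1001 CS?F → skip

FIX = (r3, 0x77)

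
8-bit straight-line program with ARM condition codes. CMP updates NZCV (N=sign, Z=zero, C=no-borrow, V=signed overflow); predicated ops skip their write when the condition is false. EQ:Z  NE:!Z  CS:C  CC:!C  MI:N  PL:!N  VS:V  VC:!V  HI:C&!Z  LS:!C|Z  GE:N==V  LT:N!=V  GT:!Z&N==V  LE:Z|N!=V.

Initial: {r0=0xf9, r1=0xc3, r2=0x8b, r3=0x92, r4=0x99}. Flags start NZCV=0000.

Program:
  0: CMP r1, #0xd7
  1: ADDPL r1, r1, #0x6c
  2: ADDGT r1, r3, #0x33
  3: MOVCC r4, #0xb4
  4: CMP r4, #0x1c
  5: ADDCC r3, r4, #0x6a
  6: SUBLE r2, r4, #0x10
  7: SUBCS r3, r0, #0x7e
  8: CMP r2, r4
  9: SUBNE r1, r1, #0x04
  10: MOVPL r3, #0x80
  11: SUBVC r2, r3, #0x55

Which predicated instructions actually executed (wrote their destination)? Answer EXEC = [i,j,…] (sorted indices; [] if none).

EXEC = [3,6,7,9,11]

[0] flags=1000 → (cmp)
[1] flags=1000 PL?F → skip
[2] flags=1000 GT?F → skip
[3] flags=1000 CC?T → r4=0xb4
[4] flags=1010 → (cmp)
[5] flags=1010 CC?F → skip
[6] flags=1010 LE?T → r2=0xa4
[7] flags=1010 CS?T → r3=0x7b
[8] flags=1000 → (cmp)
[9] flags=1000 NE?T → r1=0xbf
[10] flags=1000 PL?F → skip
[11] flags=1000 VC?T → r2=0x26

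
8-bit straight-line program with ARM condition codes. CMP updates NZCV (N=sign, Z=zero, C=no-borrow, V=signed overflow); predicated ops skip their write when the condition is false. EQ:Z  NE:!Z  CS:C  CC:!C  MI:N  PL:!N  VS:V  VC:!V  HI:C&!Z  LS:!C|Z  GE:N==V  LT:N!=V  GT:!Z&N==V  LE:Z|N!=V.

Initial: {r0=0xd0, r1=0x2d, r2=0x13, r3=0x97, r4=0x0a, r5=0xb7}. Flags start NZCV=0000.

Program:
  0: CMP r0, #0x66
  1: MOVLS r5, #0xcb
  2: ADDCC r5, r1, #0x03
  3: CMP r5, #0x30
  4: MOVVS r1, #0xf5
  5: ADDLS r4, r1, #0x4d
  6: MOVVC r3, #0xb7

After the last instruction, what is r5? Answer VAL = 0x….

[0] flags=0011 → (cmp)
[1] flags=0011 LS?F → skip
[2] flags=0011 CC?F → skip
[3] flags=1010 → (cmp)
[4] flags=1010 VS?F → skip
[5] flags=1010 LS?F → skip
[6] flags=1010 VC?T → r3=0xb7

VAL = 0xb7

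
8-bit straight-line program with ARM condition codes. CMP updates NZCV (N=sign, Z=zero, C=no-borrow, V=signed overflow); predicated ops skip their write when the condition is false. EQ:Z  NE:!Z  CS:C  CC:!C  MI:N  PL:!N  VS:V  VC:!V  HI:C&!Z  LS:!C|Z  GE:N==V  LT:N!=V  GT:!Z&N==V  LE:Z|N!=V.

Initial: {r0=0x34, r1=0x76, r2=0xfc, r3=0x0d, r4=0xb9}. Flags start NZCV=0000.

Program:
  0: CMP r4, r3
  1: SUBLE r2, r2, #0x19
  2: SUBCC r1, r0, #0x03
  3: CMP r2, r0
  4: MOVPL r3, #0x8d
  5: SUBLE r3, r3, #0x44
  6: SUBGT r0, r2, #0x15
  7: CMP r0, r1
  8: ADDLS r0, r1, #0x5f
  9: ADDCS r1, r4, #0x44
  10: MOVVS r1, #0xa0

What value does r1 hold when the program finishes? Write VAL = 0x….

[0] flags=1010 → (cmp)
[1] flags=1010 LE?T → r2=0xe3
[2] flags=1010 CC?F → skip
[3] flags=1010 → (cmp)
[4] flags=1010 PL?F → skip
[5] flags=1010 LE?T → r3=0xc9
[6] flags=1010 GT?F → skip
[7] flags=1000 → (cmp)
[8] flags=1000 LS?T → r0=0xd5
[9] flags=1000 CS?F → skip
[10] flags=1000 VS?F → skip

VAL = 0x76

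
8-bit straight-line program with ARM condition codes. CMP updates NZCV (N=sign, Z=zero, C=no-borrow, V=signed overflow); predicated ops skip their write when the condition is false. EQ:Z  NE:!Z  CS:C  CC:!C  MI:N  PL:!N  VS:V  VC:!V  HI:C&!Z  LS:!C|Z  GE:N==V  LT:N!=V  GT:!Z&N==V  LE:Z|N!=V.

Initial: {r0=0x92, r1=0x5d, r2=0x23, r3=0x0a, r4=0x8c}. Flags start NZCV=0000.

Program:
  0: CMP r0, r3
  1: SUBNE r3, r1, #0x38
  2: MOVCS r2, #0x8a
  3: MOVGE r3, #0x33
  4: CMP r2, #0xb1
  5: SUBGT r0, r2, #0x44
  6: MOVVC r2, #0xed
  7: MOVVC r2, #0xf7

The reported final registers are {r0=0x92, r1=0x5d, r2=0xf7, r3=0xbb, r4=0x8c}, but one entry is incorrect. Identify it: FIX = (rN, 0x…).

[0] flags=1010 → (cmp)
[1] flags=1010 NE?T → r3=0x25
[2] flags=1010 CS?T → r2=0x8a
[3] flags=1010 GE?F → skip
[4] flags=1000 → (cmp)
[5] flags=1000 GT?F → skip
[6] flags=1000 VC?T → r2=0xed
[7] flags=1000 VC?T → r2=0xf7

FIX = (r3, 0x25)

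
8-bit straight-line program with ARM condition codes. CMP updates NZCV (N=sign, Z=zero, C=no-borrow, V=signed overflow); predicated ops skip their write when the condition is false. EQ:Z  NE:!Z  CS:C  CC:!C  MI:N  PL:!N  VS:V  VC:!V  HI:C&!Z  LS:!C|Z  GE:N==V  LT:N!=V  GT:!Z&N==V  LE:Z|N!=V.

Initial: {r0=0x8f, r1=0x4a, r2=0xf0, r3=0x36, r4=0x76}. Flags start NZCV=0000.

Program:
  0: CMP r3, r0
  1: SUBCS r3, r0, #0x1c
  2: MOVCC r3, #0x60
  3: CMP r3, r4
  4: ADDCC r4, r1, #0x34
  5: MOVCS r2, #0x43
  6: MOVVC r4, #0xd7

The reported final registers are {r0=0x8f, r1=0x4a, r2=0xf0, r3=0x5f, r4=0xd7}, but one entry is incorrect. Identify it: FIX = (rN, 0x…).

FIX = (r3, 0x60)

0: ✓ CMP  NZCV=1001
1: · SUBCS
2: ✓ MOVCC  r3←0x60
3: ✓ CMP  NZCV=1000
4: ✓ ADDCC  r4←0x7e
5: · MOVCS
6: ✓ MOVVC  r4←0xd7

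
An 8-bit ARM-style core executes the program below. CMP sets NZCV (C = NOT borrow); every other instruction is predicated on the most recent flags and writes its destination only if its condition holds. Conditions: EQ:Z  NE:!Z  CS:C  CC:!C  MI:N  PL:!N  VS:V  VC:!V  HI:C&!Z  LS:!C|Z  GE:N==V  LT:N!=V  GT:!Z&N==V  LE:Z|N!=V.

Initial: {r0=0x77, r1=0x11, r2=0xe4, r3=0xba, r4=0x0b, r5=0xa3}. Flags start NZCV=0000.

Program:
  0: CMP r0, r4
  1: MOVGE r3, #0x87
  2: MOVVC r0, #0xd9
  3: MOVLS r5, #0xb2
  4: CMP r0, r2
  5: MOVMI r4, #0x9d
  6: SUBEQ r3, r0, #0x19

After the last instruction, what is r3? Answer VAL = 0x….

0: ✓ CMP  NZCV=0010
1: ✓ MOVGE  r3←0x87
2: ✓ MOVVC  r0←0xd9
3: · MOVLS
4: ✓ CMP  NZCV=1000
5: ✓ MOVMI  r4←0x9d
6: · SUBEQ

VAL = 0x87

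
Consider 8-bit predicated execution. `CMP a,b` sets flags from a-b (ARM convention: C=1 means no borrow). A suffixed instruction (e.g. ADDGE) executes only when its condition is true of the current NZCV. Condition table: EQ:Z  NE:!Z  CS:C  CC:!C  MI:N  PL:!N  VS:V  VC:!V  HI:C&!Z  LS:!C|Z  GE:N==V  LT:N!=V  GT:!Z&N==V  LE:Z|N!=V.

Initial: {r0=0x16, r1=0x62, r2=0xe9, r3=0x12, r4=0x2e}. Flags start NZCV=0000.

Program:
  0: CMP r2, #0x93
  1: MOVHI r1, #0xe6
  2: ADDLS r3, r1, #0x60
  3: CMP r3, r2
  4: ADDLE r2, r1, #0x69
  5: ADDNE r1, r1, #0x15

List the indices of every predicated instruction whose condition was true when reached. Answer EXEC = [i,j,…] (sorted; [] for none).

EXEC = [1,5]

0: ✓ CMP  NZCV=0010
1: ✓ MOVHI  r1←0xe6
2: · ADDLS
3: ✓ CMP  NZCV=0000
4: · ADDLE
5: ✓ ADDNE  r1←0xfb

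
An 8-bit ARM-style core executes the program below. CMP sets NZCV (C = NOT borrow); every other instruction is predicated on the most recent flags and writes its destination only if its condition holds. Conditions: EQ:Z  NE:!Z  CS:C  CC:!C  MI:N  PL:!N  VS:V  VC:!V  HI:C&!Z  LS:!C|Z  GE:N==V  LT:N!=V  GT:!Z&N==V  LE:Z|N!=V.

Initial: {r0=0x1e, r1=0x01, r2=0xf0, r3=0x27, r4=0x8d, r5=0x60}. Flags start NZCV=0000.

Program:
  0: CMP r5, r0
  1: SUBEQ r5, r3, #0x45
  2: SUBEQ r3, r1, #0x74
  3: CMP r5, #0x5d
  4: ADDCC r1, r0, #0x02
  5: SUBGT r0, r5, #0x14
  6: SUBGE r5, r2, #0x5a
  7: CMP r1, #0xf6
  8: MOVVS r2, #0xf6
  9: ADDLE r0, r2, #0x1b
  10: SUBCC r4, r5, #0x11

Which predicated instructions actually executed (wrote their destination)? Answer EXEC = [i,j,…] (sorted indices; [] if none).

EXEC = [5,6,10]

[0] flags=0010 → (cmp)
[1] flags=0010 EQ?F → skip
[2] flags=0010 EQ?F → skip
[3] flags=0010 → (cmp)
[4] flags=0010 CC?F → skip
[5] flags=0010 GT?T → r0=0x4c
[6] flags=0010 GE?T → r5=0x96
[7] flags=0000 → (cmp)
[8] flags=0000 VS?F → skip
[9] flags=0000 LE?F → skip
[10] flags=0000 CC?T → r4=0x85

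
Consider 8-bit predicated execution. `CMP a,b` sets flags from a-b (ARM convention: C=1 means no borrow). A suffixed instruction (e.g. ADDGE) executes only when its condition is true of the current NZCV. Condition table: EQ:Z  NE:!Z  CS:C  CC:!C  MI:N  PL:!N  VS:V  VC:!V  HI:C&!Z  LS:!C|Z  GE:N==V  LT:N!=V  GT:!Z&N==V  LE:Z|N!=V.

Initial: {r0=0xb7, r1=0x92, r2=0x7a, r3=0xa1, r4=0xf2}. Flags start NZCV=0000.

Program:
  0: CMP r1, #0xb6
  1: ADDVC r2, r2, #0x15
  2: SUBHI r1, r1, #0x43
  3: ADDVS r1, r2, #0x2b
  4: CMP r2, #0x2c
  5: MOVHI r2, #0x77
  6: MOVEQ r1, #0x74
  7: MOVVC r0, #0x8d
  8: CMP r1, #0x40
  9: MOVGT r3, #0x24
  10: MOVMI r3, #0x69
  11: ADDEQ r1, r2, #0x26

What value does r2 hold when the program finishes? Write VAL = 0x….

VAL = 0x77

[0] flags=1000 → (cmp)
[1] flags=1000 VC?T → r2=0x8f
[2] flags=1000 HI?F → skip
[3] flags=1000 VS?F → skip
[4] flags=0011 → (cmp)
[5] flags=0011 HI?T → r2=0x77
[6] flags=0011 EQ?F → skip
[7] flags=0011 VC?F → skip
[8] flags=0011 → (cmp)
[9] flags=0011 GT?F → skip
[10] flags=0011 MI?F → skip
[11] flags=0011 EQ?F → skip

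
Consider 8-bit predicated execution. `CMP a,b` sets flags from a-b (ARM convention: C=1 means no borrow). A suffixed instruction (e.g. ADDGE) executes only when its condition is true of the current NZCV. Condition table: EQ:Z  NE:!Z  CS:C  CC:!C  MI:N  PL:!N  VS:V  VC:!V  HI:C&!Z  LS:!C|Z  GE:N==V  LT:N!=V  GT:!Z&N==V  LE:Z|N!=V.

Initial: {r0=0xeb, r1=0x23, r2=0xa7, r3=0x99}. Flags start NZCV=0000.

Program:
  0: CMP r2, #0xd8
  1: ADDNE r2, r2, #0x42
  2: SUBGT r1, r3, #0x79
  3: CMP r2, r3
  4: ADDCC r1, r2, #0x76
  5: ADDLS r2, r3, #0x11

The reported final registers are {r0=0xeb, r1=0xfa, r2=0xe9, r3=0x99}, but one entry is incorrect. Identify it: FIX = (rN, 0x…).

FIX = (r1, 0x23)

[0] flags=1000 → (cmp)
[1] flags=1000 NE?T → r2=0xe9
[2] flags=1000 GT?F → skip
[3] flags=0010 → (cmp)
[4] flags=0010 CC?F → skip
[5] flags=0010 LS?F → skip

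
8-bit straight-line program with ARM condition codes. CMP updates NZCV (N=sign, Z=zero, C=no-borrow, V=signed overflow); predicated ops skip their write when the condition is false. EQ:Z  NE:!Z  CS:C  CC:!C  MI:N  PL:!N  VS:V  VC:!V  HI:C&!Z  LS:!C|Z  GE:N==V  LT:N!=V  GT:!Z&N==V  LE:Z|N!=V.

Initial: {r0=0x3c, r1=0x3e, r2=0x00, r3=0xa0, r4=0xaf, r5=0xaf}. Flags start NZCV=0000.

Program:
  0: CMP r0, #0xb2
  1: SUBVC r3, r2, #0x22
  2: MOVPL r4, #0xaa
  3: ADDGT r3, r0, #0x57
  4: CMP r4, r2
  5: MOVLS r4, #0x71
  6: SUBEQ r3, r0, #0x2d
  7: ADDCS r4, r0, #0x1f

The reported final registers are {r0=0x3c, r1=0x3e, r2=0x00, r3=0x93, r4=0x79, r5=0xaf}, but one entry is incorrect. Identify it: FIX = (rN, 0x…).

FIX = (r4, 0x5b)

[0] flags=1001 → (cmp)
[1] flags=1001 VC?F → skip
[2] flags=1001 PL?F → skip
[3] flags=1001 GT?T → r3=0x93
[4] flags=1010 → (cmp)
[5] flags=1010 LS?F → skip
[6] flags=1010 EQ?F → skip
[7] flags=1010 CS?T → r4=0x5b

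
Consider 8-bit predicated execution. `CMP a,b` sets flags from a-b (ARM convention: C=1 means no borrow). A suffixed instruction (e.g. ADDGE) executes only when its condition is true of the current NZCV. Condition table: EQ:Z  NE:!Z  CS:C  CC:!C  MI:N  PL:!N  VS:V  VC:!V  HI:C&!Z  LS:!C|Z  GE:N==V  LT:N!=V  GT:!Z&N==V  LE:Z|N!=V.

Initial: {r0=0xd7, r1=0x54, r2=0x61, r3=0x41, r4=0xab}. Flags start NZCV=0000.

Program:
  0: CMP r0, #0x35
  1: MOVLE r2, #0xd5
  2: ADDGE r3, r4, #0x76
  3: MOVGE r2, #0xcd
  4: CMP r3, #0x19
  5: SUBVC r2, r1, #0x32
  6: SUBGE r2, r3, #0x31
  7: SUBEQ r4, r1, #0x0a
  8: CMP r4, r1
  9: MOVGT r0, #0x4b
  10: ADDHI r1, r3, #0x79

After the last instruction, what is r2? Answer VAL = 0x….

0: ✓ CMP  NZCV=1010
1: ✓ MOVLE  r2←0xd5
2: · ADDGE
3: · MOVGE
4: ✓ CMP  NZCV=0010
5: ✓ SUBVC  r2←0x22
6: ✓ SUBGE  r2←0x10
7: · SUBEQ
8: ✓ CMP  NZCV=0011
9: · MOVGT
10: ✓ ADDHI  r1←0xba

VAL = 0x10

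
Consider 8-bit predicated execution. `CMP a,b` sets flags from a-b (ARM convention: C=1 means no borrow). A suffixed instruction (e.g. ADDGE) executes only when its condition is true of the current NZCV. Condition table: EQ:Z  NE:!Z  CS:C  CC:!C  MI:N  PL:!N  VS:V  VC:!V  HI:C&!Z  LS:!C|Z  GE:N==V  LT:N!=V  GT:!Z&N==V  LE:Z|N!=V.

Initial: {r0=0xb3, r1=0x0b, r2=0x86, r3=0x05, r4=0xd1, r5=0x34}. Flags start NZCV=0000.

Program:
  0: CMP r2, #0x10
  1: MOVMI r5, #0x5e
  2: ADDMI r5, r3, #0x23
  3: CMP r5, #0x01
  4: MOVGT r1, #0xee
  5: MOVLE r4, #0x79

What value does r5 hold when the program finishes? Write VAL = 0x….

VAL = 0x34

0: ✓ CMP  NZCV=0011
1: · MOVMI
2: · ADDMI
3: ✓ CMP  NZCV=0010
4: ✓ MOVGT  r1←0xee
5: · MOVLE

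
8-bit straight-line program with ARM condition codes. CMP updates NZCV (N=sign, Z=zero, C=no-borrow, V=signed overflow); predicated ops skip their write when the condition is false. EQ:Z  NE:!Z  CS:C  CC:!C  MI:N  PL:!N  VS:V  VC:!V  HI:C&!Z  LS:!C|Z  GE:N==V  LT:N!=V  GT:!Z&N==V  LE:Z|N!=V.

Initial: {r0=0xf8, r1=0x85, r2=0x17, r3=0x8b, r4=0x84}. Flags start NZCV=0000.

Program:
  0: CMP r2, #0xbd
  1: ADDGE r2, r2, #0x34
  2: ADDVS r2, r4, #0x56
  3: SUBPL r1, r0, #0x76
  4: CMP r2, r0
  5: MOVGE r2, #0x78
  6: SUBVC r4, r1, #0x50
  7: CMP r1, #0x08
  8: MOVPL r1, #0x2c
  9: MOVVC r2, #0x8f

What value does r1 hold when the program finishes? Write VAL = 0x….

[0] flags=0000 → (cmp)
[1] flags=0000 GE?T → r2=0x4b
[2] flags=0000 VS?F → skip
[3] flags=0000 PL?T → r1=0x82
[4] flags=0000 → (cmp)
[5] flags=0000 GE?T → r2=0x78
[6] flags=0000 VC?T → r4=0x32
[7] flags=0011 → (cmp)
[8] flags=0011 PL?T → r1=0x2c
[9] flags=0011 VC?F → skip

VAL = 0x2c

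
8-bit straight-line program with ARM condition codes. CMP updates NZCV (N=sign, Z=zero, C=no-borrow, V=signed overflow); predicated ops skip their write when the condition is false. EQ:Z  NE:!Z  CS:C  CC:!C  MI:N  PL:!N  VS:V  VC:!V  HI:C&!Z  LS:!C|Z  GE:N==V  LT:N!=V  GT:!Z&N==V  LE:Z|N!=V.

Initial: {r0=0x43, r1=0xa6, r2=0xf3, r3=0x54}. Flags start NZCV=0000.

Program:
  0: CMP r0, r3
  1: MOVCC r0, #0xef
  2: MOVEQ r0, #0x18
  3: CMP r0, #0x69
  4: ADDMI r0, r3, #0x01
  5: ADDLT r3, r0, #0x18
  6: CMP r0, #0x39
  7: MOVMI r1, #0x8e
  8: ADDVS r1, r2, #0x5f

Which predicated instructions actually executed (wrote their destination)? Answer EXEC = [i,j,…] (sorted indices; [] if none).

EXEC = [1,4,5]

0: ✓ CMP  NZCV=1000
1: ✓ MOVCC  r0←0xef
2: · MOVEQ
3: ✓ CMP  NZCV=1010
4: ✓ ADDMI  r0←0x55
5: ✓ ADDLT  r3←0x6d
6: ✓ CMP  NZCV=0010
7: · MOVMI
8: · ADDVS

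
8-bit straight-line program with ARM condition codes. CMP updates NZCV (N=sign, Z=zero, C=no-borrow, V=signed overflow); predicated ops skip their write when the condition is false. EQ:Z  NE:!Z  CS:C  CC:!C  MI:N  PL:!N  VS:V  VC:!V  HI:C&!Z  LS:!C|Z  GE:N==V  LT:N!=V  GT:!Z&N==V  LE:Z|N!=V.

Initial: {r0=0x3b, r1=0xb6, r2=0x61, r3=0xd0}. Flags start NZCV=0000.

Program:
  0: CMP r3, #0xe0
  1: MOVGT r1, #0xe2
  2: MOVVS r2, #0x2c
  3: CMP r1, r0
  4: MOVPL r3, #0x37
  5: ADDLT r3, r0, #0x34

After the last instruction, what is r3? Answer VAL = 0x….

0: ✓ CMP  NZCV=1000
1: · MOVGT
2: · MOVVS
3: ✓ CMP  NZCV=0011
4: ✓ MOVPL  r3←0x37
5: ✓ ADDLT  r3←0x6f

VAL = 0x6f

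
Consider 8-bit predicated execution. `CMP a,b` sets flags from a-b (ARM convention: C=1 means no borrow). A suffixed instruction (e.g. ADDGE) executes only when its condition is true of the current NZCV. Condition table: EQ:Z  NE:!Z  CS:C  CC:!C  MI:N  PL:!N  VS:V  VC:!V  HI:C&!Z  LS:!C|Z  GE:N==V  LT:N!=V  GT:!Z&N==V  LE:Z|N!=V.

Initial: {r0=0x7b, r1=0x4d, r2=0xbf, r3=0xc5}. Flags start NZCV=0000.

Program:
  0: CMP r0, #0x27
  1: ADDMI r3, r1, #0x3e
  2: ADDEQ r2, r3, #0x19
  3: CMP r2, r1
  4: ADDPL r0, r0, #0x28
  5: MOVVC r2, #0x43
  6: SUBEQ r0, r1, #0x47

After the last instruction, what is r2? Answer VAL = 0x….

VAL = 0xbf

0: ✓ CMP  NZCV=0010
1: · ADDMI
2: · ADDEQ
3: ✓ CMP  NZCV=0011
4: ✓ ADDPL  r0←0xa3
5: · MOVVC
6: · SUBEQ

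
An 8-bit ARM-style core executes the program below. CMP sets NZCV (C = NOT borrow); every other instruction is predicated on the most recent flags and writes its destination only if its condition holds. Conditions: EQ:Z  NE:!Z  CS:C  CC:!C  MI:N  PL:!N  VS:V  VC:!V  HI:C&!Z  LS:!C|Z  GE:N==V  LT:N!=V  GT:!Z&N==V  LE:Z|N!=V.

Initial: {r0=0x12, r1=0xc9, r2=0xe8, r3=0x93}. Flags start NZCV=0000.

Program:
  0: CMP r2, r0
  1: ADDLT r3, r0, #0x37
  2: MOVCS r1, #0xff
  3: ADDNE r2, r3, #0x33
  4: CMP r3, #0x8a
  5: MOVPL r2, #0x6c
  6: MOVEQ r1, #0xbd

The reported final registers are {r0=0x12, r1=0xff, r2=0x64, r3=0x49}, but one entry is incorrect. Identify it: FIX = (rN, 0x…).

FIX = (r2, 0x7c)

0: ✓ CMP  NZCV=1010
1: ✓ ADDLT  r3←0x49
2: ✓ MOVCS  r1←0xff
3: ✓ ADDNE  r2←0x7c
4: ✓ CMP  NZCV=1001
5: · MOVPL
6: · MOVEQ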